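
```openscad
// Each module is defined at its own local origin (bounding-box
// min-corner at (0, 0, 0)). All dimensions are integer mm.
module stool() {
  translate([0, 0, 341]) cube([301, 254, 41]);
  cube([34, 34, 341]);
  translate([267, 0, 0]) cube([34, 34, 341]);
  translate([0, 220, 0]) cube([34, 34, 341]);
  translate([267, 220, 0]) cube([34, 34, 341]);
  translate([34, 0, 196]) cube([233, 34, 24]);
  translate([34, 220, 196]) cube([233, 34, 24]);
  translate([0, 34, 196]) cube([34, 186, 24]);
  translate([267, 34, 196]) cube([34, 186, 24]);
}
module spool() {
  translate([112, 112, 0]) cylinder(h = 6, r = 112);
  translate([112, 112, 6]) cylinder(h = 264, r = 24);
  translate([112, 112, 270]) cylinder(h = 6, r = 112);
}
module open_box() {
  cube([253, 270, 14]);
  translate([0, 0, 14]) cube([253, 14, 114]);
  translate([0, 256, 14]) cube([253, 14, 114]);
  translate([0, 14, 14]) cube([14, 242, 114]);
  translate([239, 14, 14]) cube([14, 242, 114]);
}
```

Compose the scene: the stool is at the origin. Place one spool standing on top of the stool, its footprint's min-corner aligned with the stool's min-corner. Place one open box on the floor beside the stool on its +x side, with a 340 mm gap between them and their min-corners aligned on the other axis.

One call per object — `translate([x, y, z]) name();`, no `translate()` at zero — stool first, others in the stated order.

stool();
translate([0, 0, 382]) spool();
translate([641, 0, 0]) open_box();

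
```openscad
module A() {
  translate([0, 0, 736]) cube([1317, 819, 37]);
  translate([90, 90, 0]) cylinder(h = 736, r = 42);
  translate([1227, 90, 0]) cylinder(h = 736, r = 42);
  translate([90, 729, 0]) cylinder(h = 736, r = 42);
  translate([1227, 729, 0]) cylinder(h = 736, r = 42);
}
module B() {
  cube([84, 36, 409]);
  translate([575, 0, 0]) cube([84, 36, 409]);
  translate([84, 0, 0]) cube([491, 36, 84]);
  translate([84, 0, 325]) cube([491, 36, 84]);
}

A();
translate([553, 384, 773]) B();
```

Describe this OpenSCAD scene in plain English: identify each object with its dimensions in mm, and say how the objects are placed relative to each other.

A is a table: top 1317 mm (x) × 819 mm (y), 37 mm thick, upper face at z = 773 mm, on four round legs of 84 mm diameter, each leg's bounding box inset 48 mm from the nearest pair of top edges, running from z = 0 to the bottom of the top.

B is a rectangular picture frame lying in the x–z plane (depth along y). The opening is 491 mm wide (x) by 241 mm tall (z), surrounded by a border 84 mm wide on all four sides. The frame is 36 mm deep and is made of two full-height vertical stiles with two horizontal rails fitted between them.

The picture frame is on top of the table.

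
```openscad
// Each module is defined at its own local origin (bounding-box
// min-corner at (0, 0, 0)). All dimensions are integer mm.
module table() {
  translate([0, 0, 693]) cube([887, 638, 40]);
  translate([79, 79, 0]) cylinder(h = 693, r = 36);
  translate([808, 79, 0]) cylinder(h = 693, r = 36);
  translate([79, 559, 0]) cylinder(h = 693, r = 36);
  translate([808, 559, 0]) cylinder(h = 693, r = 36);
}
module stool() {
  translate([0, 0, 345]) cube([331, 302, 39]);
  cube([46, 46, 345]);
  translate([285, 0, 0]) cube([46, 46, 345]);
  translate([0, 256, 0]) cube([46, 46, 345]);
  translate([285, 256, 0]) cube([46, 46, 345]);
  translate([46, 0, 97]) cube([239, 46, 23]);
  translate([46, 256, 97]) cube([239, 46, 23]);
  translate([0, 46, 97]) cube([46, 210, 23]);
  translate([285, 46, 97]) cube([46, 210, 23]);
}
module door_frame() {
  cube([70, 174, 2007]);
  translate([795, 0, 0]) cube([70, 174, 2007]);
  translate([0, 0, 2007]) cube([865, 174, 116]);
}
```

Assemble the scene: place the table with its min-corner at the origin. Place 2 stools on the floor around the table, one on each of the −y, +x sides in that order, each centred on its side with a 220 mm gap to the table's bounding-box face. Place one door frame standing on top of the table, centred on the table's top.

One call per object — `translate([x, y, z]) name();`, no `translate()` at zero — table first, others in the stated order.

table();
translate([278, -522, 0]) stool();
translate([1107, 168, 0]) stool();
translate([11, 232, 733]) door_frame();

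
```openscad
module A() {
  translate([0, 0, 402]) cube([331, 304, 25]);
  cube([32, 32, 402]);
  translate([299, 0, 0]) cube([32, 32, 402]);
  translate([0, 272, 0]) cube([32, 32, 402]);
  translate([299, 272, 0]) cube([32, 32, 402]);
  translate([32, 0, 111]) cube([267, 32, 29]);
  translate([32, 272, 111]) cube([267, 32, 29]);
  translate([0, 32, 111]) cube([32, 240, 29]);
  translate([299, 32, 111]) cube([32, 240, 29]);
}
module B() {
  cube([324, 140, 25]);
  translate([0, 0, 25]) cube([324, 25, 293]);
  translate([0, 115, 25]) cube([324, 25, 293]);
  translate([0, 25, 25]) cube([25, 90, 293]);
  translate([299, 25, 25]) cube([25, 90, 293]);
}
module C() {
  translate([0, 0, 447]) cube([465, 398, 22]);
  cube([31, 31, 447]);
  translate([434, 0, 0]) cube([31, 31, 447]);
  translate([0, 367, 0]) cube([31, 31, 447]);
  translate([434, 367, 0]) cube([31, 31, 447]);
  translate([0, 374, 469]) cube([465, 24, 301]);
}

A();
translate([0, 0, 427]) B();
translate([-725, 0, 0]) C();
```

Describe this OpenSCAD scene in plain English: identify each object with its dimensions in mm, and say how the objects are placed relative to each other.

A is a four-legged stool. The seat is 331×304 mm, 25 mm thick, top at z = 427 mm. It stands on four square legs, each 32×32 mm in cross-section, from z = 0 to the seat underside, each flush with a corner of the seat. Four stretchers, 32 mm wide and 29 mm tall, connect adjacent legs with their undersides at z = 111 mm, each running between the inner faces of the legs it joins and aligned with the legs' outer faces on the other axis.

B is an open-topped rectangular box: outside dimensions 324×140×318 mm, with a uniform wall and base thickness of 25 mm. The base is a full 324×140 slab on the floor; four walls sit on top of the base. The front and back walls (the −y and +y sides) span the full width; the two side walls fit between them.

C is a chair: 465×398 mm seat, 22 mm thick, top at z = 469 mm, on four 31 mm square corner legs flush with the seat edges. A 24 mm thick backrest slab spans the full seat width, extending 301 mm above the seat top, its back face flush with the seat's +y edge.

The open box is on top of the stool. The chair is on the floor beside the stool on its −x side.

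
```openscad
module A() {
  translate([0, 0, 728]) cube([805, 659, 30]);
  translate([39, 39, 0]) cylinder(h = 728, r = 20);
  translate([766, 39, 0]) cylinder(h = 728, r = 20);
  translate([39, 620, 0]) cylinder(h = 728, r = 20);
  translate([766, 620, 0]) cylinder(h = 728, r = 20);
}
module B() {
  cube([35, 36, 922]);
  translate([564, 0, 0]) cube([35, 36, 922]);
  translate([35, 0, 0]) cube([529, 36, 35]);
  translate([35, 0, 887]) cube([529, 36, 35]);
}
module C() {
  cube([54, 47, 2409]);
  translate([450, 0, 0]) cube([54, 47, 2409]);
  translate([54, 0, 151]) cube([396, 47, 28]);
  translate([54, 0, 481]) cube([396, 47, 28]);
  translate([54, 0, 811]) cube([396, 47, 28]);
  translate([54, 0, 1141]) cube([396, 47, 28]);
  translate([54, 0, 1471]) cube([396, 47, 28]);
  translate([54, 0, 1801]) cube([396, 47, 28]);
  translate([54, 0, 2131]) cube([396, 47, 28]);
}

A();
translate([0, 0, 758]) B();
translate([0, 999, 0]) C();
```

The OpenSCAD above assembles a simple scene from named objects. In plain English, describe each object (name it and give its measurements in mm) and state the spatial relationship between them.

A is a table: top 805 mm (x) × 659 mm (y), 30 mm thick, upper face at z = 758 mm, on four round legs of 40 mm diameter, each leg's bounding box inset 19 mm from the nearest pair of top edges, running from z = 0 to the bottom of the top.

B is a rectangular picture frame lying in the x–z plane (depth along y). The opening is 529 mm wide (x) by 852 mm tall (z), surrounded by a border 35 mm wide on all four sides. The frame is 36 mm deep and is made of two full-height vertical stiles with two horizontal rails fitted between them.

C is a wooden ladder with two side rails of 54×47 mm section and 2409 mm height, set 504 mm apart overall. Between them run 7 rectangular rungs (47 mm deep, 28 mm thick), front faces flush with the rails' −y face. The bottom of the first rung is 151 mm above the floor and each subsequent rung is 330 mm higher than the one below.

The picture frame is on top of the table. The ladder is on the floor beside the table on its +y side.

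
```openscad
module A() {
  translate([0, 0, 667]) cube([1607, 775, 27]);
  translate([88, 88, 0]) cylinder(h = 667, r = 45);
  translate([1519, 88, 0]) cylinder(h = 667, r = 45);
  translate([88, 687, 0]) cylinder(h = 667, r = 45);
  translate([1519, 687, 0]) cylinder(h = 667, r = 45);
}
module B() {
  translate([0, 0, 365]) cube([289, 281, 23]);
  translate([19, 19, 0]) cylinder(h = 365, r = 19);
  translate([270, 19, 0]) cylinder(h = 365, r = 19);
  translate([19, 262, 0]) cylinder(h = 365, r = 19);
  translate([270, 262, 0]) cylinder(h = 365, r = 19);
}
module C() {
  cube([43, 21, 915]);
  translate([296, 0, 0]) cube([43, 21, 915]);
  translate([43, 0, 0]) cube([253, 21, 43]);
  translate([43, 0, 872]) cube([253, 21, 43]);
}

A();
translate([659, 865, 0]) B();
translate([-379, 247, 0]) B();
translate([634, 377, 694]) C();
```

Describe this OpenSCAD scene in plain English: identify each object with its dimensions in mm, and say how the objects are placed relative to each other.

A is a rectangular dining table. The top is 1607×775×27 mm with its upper surface at z = 694 mm. It stands on four round legs of 90 mm diameter, each leg's bounding box inset 43 mm from the nearest pair of top edges, running from the floor to the underside of the top.

B is a simple wooden stool: a rectangular seat 289 mm (x) by 281 mm (y), 23 mm thick, top face at z = 388 mm, on four round legs, each 38 mm in diameter. The legs rest on z = 0, each leg's axis is inset half a diameter from the nearest pair of seat edges (so the leg's bounding box is flush with the corner).

C is a rectangular picture frame lying in the x–z plane (depth along y). The opening is 253 mm wide (x) by 829 mm tall (z), surrounded by a border 43 mm wide on all four sides. The frame is 21 mm deep and is made of two full-height vertical stiles with two horizontal rails fitted between them.

Two stools sit around the table at the +y, −x sides. The picture frame is on top of the table, centred.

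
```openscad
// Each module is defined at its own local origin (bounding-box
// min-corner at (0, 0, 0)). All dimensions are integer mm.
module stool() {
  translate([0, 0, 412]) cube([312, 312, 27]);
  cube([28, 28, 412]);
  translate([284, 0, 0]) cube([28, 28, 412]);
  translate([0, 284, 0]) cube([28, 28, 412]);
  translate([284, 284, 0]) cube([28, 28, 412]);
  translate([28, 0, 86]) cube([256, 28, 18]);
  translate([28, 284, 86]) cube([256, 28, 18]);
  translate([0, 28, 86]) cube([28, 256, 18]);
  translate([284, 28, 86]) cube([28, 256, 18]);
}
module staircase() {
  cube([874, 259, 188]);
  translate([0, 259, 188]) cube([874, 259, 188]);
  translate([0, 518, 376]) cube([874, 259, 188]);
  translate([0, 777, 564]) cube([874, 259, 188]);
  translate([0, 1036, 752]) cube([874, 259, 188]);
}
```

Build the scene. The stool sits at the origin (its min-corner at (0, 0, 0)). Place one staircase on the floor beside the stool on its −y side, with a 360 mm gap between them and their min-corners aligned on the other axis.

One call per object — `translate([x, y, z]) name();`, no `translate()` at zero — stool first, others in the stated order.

stool();
translate([0, -1655, 0]) staircase();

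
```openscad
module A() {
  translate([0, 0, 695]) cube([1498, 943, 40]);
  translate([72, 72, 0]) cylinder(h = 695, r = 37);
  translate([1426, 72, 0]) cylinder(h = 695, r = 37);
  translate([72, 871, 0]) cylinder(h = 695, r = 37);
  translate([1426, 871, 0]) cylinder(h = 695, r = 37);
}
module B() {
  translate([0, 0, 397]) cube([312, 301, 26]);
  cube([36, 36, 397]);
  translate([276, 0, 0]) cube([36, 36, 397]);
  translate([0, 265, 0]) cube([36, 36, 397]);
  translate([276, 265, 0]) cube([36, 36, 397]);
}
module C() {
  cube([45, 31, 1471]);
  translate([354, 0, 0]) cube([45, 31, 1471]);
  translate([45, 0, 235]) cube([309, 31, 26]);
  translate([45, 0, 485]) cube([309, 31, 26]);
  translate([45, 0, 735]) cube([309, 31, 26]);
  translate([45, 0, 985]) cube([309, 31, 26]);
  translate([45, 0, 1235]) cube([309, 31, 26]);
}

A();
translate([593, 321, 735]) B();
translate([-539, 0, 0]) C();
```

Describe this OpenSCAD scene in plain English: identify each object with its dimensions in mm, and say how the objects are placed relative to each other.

A is a rectangular dining table. The top is 1498×943×40 mm with its upper surface at z = 735 mm. It stands on four round legs of 74 mm diameter, each leg's bounding box inset 35 mm from the nearest pair of top edges, running from the floor to the underside of the top.

B is a simple wooden stool: a rectangular seat 312 mm (x) by 301 mm (y), 26 mm thick, top face at z = 423 mm, on four square legs, each 36×36 mm in cross-section. The legs rest on z = 0, each flush with a corner of the seat.

C is a straight ladder. Two 45×31 mm vertical rails, 1471 mm tall, stand 399 mm apart (outside-to-outside) with their front faces coplanar on the −y side. 5 rungs, each 31 mm deep and 26 mm tall, span between the inner faces of the rails, front faces flush with the rails. The lowest rung's underside is at z = 235 mm and rungs are spaced 250 mm apart (underside to underside).

The stool is on top of the table, centred. The ladder is on the floor beside the table on its −x side.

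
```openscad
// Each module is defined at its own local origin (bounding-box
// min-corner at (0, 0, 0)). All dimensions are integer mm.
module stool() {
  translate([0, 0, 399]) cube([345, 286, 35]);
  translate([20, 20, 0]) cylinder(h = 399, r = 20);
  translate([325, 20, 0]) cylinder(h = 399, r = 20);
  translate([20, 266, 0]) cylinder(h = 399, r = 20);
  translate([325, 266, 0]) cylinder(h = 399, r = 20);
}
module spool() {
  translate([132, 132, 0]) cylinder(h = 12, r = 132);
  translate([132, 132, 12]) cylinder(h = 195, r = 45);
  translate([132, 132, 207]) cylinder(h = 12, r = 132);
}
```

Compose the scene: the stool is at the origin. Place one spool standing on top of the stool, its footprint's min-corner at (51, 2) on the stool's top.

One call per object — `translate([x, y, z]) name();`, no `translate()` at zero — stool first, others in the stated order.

stool();
translate([51, 2, 434]) spool();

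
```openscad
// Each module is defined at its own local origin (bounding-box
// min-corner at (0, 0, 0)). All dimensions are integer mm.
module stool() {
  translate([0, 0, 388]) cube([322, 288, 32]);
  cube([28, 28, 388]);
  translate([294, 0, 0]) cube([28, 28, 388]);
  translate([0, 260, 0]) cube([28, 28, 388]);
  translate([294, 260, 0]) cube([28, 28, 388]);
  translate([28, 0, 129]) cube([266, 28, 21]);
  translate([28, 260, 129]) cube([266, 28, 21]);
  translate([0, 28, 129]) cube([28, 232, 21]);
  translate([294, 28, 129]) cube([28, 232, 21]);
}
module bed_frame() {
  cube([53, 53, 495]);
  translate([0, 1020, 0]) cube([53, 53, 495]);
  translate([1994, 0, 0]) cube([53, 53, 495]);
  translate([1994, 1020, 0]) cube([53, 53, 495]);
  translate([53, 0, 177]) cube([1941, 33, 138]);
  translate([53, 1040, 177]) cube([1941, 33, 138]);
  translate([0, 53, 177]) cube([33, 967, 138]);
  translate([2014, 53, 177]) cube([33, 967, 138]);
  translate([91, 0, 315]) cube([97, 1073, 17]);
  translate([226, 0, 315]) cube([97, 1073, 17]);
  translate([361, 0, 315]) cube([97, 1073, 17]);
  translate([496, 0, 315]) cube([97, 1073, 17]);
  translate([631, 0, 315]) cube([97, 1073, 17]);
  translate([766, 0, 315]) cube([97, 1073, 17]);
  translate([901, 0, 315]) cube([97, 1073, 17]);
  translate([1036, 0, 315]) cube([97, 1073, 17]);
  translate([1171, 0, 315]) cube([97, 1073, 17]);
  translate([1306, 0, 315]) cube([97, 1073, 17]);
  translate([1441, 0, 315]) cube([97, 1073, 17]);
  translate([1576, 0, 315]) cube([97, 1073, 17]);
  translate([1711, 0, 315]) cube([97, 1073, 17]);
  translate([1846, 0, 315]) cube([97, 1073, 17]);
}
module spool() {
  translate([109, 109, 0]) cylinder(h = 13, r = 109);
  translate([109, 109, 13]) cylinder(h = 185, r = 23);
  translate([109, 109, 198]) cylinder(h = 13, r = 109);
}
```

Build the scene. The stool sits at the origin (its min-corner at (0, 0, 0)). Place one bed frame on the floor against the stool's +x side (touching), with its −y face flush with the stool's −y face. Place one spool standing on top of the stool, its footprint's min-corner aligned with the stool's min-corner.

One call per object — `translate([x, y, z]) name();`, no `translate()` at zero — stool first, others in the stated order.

stool();
translate([322, 0, 0]) bed_frame();
translate([0, 0, 420]) spool();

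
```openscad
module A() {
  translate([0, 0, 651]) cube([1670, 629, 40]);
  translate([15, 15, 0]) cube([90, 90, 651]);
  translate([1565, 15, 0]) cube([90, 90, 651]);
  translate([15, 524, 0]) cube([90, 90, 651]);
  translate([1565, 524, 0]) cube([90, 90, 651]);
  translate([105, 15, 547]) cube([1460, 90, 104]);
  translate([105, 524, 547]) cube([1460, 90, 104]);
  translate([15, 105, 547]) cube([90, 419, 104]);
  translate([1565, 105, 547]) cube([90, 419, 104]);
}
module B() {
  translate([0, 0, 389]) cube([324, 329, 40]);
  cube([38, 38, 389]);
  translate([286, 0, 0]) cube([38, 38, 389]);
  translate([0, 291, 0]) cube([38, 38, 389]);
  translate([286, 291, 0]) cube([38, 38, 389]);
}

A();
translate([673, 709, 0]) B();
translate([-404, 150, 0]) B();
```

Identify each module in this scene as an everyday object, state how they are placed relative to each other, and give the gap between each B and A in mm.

Each stool's nearest face is 80 mm from the table's bounding box.

A is a table. B is a stool. Two stools sit around the table at the +y, −x sides. The gap between each stool and the table is 80 mm.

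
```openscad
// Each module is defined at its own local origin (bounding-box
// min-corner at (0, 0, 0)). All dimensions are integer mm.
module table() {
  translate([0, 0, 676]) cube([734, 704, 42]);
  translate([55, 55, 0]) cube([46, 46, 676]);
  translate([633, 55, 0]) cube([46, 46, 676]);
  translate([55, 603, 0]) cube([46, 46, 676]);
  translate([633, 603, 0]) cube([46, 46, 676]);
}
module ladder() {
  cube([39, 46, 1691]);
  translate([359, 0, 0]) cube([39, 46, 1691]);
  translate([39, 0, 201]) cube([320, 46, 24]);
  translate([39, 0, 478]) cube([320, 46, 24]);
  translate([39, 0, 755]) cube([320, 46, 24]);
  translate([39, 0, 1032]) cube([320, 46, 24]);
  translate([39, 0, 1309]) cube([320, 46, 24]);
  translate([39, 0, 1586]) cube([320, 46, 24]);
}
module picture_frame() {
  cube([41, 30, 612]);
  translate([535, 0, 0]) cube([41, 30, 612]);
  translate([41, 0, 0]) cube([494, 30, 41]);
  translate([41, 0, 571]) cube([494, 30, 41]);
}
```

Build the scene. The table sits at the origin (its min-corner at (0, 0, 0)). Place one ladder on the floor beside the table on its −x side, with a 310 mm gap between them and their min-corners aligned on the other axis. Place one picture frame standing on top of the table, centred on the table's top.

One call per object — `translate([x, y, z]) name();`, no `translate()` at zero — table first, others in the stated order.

table();
translate([-708, 0, 0]) ladder();
translate([79, 337, 718]) picture_frame();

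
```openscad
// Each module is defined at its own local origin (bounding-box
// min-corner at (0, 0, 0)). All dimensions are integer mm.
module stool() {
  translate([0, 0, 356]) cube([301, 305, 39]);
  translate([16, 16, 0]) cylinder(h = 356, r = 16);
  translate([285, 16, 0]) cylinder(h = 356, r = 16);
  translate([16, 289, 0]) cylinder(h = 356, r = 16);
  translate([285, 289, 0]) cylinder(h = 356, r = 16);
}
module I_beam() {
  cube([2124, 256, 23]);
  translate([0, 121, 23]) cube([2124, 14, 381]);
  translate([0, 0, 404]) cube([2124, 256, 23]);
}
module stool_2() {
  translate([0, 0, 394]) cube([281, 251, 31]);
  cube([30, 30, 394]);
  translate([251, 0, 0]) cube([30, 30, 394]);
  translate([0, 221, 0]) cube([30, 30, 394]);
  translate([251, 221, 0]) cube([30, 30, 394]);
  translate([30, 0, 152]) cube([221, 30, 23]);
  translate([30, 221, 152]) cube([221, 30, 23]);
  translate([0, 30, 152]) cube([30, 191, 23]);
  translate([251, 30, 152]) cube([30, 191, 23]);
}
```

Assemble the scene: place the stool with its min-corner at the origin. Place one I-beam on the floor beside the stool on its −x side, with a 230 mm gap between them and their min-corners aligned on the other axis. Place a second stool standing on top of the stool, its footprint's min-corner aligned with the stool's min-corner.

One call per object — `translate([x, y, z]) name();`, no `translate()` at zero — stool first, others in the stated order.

stool();
translate([-2354, 0, 0]) I_beam();
translate([0, 0, 395]) stool_2();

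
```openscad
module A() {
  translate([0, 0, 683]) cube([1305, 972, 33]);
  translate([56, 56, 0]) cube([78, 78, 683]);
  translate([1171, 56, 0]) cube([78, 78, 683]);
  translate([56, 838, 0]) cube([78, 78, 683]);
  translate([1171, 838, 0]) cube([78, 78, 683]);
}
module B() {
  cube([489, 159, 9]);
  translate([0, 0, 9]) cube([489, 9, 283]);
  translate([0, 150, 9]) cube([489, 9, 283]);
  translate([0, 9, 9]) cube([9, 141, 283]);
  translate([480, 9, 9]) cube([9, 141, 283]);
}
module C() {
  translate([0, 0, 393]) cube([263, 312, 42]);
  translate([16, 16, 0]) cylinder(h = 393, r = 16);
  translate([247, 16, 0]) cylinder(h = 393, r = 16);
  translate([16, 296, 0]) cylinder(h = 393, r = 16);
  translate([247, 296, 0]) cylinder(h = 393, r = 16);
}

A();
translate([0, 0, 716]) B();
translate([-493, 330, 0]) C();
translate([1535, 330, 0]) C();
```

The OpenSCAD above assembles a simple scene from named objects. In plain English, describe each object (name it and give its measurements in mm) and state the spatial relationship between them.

A is a table with a 1305×972 mm rectangular top, 33 mm thick, top surface at z = 716 mm, supported by four 78×78 mm square legs, each inset 56 mm from the nearest pair of top edges, running from the floor.

B is an open-topped rectangular box: outside dimensions 489×159×292 mm, with a uniform wall and base thickness of 9 mm. The base is a full 489×159 slab on the floor; four walls sit on top of the base. The front and back walls (the −y and +y sides) span the full width; the two side walls fit between them.

C is a simple wooden stool: a rectangular seat 263 mm (x) by 312 mm (y), 42 mm thick, top face at z = 435 mm, on four round legs, each 32 mm in diameter. The legs rest on z = 0, each leg's axis is inset half a diameter from the nearest pair of seat edges (so the leg's bounding box is flush with the corner).

The open box is on top of the table. Two stools sit around the table at the −x, +x sides.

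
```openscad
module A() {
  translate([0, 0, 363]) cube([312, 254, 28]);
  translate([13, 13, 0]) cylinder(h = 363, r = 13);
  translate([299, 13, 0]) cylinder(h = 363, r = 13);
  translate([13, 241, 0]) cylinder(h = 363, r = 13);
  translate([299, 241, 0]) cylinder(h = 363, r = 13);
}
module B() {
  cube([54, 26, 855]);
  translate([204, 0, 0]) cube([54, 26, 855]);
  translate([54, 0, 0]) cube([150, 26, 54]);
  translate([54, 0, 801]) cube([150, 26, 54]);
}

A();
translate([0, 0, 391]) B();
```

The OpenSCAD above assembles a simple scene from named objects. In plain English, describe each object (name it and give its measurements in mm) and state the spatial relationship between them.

A is a four-legged stool. The seat is 312×254 mm, 28 mm thick, top at z = 391 mm. It stands on four round legs, each 26 mm in diameter, from z = 0 to the seat underside, each leg's axis is inset half a diameter from the nearest pair of seat edges (so the leg's bounding box is flush with the corner).

B is a rectangular picture frame lying in the x–z plane (depth along y). The opening is 150 mm wide (x) by 747 mm tall (z), surrounded by a border 54 mm wide on all four sides. The frame is 26 mm deep and is made of two full-height vertical stiles with two horizontal rails fitted between them.

The picture frame is on top of the stool.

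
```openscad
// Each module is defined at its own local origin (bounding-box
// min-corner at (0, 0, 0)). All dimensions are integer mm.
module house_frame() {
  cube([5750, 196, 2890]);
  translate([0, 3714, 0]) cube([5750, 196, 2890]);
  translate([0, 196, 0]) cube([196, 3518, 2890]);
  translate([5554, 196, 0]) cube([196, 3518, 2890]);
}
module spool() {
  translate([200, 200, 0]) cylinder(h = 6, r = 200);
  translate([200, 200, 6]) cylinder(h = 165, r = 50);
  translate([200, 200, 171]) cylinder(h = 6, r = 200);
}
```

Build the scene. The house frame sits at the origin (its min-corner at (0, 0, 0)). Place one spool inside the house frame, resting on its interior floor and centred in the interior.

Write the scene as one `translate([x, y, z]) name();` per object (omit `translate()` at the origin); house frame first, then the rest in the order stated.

house_frame();
translate([2675, 1755, 0]) spool();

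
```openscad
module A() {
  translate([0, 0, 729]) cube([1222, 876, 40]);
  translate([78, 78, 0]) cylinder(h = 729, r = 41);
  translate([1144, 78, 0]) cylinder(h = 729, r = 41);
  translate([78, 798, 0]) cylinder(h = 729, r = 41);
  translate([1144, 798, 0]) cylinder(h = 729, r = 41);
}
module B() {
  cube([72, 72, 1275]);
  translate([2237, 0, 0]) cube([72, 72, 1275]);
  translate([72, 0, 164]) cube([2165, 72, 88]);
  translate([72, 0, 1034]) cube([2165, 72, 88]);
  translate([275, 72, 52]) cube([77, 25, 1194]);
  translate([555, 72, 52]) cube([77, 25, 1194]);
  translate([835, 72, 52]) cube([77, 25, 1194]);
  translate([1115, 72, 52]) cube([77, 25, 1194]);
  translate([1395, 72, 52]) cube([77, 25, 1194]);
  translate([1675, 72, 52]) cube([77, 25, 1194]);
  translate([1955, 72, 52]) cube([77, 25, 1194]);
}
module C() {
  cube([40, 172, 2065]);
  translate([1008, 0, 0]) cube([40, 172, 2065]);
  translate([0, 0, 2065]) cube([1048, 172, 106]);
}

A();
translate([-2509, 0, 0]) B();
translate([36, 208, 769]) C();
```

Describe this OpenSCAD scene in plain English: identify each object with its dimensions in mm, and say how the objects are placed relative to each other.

A is a table: top 1222 mm (x) × 876 mm (y), 40 mm thick, upper face at z = 769 mm, on four round legs of 82 mm diameter, each leg's bounding box inset 37 mm from the nearest pair of top edges, running from z = 0 to the bottom of the top.

B is a fence section. Two 72×72 mm posts, 1275 mm tall, stand on the floor with a clear span of 2165 mm between their inner faces. Two horizontal rails of 72×88 mm section span the gap between the posts with their undersides at z = 164 mm and z = 1034 mm, flush with the posts' −y face. 7 pickets, each 77 mm wide, 25 mm thick and 1194 mm tall, are fixed to the +y face of the rails with their bottoms at z = 52 mm, evenly spaced across the span with equal gaps (rounded down to the nearest mm) at the −x end and between each pair — any rounding remainder accumulates at the +x end.

C is a door frame. The clear opening is 968 mm wide and 2065 mm high. Two 40 mm wide jambs, 172 mm deep, stand either side of the opening from the floor to the top of the opening. A 106 mm thick head sits across the top of both jambs, spanning the full outside width of the frame.

The fence section is on the floor beside the table on its −x side. The door frame is on top of the table.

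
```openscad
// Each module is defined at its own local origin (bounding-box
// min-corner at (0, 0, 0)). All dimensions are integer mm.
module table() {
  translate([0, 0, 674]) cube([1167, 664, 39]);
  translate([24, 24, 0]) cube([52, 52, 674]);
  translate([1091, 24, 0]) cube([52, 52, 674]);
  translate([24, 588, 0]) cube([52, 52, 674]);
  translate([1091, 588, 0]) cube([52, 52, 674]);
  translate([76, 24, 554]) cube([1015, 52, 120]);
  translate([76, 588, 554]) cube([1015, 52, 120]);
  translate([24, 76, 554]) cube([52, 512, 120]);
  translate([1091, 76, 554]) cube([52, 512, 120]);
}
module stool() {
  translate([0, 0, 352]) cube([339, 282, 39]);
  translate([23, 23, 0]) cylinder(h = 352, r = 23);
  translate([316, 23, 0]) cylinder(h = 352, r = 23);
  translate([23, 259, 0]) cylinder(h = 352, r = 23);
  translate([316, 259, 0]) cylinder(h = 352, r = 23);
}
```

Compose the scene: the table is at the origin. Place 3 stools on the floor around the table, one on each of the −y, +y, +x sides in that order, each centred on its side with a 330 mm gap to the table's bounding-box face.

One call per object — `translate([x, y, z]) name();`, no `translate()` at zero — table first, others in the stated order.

table();
translate([414, -612, 0]) stool();
translate([414, 994, 0]) stool();
translate([1497, 191, 0]) stool();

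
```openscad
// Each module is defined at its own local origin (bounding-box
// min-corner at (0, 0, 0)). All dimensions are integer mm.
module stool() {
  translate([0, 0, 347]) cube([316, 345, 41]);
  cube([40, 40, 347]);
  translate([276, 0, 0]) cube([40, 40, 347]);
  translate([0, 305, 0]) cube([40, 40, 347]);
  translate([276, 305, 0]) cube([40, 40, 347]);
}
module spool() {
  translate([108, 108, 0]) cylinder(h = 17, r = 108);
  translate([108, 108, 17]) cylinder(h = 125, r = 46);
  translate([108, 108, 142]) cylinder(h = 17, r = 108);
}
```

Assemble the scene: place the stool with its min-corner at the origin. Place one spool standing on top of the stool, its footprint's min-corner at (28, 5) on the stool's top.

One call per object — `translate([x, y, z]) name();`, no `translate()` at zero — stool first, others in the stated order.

stool();
translate([28, 5, 388]) spool();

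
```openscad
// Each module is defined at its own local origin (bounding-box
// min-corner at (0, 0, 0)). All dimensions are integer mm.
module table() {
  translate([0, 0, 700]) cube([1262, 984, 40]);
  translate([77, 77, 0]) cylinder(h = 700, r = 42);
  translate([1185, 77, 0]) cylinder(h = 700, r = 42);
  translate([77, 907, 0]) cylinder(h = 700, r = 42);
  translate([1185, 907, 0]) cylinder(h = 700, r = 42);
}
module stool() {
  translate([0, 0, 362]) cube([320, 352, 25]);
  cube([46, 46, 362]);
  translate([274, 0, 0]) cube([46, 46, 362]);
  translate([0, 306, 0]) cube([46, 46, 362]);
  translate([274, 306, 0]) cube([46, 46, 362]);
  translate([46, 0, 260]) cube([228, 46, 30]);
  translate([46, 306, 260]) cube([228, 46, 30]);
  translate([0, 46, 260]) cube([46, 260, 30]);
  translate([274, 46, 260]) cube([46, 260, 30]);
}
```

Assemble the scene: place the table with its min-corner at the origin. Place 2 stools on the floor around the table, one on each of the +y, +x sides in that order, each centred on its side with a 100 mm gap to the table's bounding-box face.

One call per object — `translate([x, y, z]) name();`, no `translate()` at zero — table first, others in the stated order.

table();
translate([471, 1084, 0]) stool();
translate([1362, 316, 0]) stool();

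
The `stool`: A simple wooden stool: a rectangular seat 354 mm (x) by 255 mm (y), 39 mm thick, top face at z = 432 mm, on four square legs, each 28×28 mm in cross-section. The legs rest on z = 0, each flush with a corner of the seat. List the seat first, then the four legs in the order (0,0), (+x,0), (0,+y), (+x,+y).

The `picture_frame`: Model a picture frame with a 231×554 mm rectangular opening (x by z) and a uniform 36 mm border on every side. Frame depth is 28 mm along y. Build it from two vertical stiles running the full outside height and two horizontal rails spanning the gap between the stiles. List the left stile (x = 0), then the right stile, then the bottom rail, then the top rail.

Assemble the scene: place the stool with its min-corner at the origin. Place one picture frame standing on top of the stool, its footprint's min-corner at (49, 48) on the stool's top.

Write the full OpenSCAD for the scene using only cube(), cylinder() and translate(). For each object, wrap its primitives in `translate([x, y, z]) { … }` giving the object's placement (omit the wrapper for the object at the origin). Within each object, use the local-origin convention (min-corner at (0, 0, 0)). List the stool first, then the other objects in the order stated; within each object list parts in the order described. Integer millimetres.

translate([0, 0, 393]) cube([354, 255, 39]);
cube([28, 28, 393]);
translate([326, 0, 0]) cube([28, 28, 393]);
translate([0, 227, 0]) cube([28, 28, 393]);
translate([326, 227, 0]) cube([28, 28, 393]);
translate([49, 48, 432]) {
  cube([36, 28, 626]);
  translate([267, 0, 0]) cube([36, 28, 626]);
  translate([36, 0, 0]) cube([231, 28, 36]);
  translate([36, 0, 590]) cube([231, 28, 36]);
}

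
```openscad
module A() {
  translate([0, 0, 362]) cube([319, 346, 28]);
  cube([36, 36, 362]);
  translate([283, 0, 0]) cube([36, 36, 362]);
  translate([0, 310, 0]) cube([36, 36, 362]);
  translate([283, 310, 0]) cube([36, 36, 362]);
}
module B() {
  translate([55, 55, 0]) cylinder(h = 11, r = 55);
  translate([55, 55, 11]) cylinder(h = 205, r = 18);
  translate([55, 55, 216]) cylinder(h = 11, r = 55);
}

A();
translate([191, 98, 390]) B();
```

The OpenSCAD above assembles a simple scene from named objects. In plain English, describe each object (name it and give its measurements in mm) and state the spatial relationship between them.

A is a four-legged stool. The seat is 319×346 mm, 28 mm thick, top at z = 390 mm. It stands on four square legs, each 36×36 mm in cross-section, from z = 0 to the seat underside, each flush with a corner of the seat.

B is a spool: two coaxial disc flanges of radius 55 mm and thickness 11 mm, joined by a core cylinder of radius 18 mm and height 205 mm. The lower flange rests on z = 0 and the three cylinders share a vertical axis.

The spool is on top of the stool.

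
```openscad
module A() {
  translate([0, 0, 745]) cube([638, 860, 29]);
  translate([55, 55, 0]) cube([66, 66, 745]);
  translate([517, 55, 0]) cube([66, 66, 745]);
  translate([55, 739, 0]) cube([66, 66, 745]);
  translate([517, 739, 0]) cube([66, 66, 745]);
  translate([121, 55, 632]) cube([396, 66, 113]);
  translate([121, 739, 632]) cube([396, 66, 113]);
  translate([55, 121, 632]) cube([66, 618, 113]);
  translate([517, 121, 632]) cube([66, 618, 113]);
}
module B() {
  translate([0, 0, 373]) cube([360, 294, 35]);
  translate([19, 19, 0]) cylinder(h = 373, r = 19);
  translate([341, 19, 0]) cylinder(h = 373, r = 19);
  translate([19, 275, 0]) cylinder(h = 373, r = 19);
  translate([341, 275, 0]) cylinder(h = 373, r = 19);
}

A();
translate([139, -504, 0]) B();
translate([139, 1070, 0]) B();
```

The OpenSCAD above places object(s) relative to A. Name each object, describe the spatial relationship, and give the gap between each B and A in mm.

A is a table. B is a stool. Two stools sit around the table at the −y, +y sides. The gap between each stool and the table is 210 mm.

Each stool's nearest face is 210 mm from the table's bounding box.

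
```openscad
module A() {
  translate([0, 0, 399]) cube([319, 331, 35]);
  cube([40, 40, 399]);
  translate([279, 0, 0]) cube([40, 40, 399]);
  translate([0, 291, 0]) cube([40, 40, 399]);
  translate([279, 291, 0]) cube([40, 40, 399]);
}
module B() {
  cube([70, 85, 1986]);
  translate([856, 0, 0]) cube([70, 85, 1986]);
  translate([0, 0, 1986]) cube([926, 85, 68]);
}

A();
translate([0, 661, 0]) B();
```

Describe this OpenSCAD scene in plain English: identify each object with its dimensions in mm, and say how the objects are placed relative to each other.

A is a four-legged stool. The seat is 319×331 mm, 35 mm thick, top at z = 434 mm. It stands on four square legs, each 40×40 mm in cross-section, from z = 0 to the seat underside, each flush with a corner of the seat.

B is a door frame. The clear opening is 786 mm wide and 1986 mm high. Two 70 mm wide jambs, 85 mm deep, stand either side of the opening from the floor to the top of the opening. A 68 mm thick head sits across the top of both jambs, spanning the full outside width of the frame.

The door frame is on the floor beside the stool on its +y side.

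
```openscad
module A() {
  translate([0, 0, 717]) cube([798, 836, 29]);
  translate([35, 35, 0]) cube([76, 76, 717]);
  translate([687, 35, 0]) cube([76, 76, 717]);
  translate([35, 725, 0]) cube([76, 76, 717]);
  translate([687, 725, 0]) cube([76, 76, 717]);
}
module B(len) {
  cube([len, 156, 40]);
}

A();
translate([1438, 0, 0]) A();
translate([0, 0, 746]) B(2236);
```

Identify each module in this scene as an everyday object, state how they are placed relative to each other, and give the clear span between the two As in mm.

Second table starts at x = 1438; first ends at x = 798; clear span = 1438 − 798 = 640 mm.

A is a table. B is a beam. A beam spans the tops of two tables. The clear span between the two tables is 640 mm.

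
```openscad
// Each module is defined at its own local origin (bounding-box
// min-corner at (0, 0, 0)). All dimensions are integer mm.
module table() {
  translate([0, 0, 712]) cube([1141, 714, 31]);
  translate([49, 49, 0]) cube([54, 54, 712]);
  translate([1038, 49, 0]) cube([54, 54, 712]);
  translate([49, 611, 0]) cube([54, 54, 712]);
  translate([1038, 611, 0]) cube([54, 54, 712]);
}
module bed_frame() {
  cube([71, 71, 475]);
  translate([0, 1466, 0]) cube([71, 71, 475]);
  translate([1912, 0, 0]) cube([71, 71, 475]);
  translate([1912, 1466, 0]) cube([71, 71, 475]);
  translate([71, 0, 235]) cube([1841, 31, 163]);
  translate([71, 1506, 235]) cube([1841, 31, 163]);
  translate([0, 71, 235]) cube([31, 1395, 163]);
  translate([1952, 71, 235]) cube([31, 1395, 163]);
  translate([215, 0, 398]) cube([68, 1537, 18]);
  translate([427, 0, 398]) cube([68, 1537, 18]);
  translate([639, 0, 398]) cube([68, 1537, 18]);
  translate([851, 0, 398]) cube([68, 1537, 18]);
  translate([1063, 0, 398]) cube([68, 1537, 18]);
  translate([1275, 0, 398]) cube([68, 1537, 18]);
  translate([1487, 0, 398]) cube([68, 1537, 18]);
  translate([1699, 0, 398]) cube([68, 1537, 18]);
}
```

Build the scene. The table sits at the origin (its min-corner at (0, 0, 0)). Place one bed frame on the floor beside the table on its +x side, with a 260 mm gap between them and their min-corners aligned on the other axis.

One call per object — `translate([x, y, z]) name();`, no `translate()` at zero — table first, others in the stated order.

table();
translate([1401, 0, 0]) bed_frame();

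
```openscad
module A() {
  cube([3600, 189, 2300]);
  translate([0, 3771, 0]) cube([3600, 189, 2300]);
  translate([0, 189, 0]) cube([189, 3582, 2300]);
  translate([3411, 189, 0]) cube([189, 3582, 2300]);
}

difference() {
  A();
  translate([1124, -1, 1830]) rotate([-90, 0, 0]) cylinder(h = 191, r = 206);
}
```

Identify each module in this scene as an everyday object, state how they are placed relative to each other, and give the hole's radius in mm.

A is a house frame. The house frame has a circular hole through its front wall. The hole's radius is 206 mm.

The subtracted cylinder has r = 206 mm.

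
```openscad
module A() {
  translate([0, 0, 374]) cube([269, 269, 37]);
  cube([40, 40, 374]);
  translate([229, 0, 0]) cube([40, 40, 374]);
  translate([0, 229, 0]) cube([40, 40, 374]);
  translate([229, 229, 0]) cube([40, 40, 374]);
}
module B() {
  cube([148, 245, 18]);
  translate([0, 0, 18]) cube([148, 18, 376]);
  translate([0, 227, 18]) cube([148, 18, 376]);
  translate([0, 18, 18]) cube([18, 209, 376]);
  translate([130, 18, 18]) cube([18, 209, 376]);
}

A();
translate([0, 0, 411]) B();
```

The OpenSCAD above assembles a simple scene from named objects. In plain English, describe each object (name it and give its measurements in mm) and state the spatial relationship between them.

A is a four-legged stool. The seat is a 269×269×37 mm slab whose top surface is at z = 411 mm; four square legs, each 40×40 mm in cross-section, run from the floor (z = 0) to the underside of the seat, each flush with a corner of the seat.

B is an open storage box with external size 148×245×394 mm and wall thickness 18 mm (the base is also 18 mm thick). The base covers the whole footprint; the four walls stand on the base, with the y-facing walls full-width and the x-facing walls fitting between their inner faces.

The open box is on top of the stool.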